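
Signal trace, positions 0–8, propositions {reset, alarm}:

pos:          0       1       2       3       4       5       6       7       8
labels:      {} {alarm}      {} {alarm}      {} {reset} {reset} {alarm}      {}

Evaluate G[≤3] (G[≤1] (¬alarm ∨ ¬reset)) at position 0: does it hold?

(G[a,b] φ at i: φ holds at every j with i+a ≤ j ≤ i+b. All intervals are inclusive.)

True

Check G[≤1] (¬alarm ∨ ¬reset) at every j in [0,3]:
  j=0: holds on [0,1]
  j=1: holds on [1,2]
  j=2: holds on [2,3]
  j=3: holds on [3,4]
All positions satisfy it → formula holds.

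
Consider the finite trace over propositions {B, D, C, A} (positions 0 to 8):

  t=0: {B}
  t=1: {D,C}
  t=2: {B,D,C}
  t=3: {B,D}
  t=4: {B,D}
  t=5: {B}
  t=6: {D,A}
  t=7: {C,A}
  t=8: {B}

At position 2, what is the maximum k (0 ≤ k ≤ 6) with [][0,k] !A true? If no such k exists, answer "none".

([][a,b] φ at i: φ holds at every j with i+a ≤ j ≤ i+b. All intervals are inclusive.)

!A must hold from j=2 onward; find where it first fails.
  j=2: holds
  j=3: holds
  j=4: holds
  j=5: holds
  j=6: fails
Holds on [2,5], so largest k = 3.

3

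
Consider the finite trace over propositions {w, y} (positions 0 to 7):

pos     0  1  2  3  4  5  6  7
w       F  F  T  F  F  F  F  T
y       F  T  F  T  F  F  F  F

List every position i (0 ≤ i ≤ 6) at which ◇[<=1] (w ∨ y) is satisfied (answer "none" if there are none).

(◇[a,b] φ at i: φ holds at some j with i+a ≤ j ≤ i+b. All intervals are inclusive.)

Evaluate at each i in [0,6]:
  i=0: ✓ (witness j=1)
  i=1: ✓ (witness j=1)
  i=2: ✓ (witness j=2)
  i=3: ✓ (witness j=3)
  i=4: ✗ (none in [4,5])
  i=5: ✗ (none in [5,6])
  i=6: ✓ (witness j=7)

0, 1, 2, 3, 6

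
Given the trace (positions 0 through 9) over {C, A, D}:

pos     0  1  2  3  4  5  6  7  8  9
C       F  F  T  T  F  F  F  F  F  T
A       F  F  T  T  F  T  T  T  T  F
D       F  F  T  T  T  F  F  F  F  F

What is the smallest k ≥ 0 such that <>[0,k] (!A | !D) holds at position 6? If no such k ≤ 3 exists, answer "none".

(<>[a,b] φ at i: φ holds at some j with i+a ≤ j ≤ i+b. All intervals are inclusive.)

Scan j = 6,7,… for (!A | !D):
  j=6: holds
First hit at j=6, so smallest k = 6-6 = 0.

0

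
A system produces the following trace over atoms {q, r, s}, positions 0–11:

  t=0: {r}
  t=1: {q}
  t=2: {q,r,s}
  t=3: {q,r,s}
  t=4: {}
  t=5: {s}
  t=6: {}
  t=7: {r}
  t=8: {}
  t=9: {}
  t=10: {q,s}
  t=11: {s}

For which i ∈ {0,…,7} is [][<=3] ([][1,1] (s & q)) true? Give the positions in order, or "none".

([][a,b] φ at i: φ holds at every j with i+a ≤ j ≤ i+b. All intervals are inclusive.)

Evaluate at each i in [0,7]:
  i=0: ✗ (fails at j=0)
  i=1: ✗ (fails at j=3)
  i=2: ✗ (fails at j=3)
  i=3: ✗ (fails at j=3)
  i=4: ✗ (fails at j=4)
  i=5: ✗ (fails at j=5)
  i=6: ✗ (fails at j=6)
  i=7: ✗ (fails at j=7)

none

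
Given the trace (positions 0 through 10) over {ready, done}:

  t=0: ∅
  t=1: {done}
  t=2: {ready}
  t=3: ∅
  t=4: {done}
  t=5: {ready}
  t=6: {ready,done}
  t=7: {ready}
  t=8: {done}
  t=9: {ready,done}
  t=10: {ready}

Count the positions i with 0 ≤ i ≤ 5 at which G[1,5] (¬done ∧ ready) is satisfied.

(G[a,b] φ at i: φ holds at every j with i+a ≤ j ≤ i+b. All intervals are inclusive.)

Evaluate at each i in [0,5]:
  i=0: ✗ (fails at j=1)
  i=1: ✗ (fails at j=3)
  i=2: ✗ (fails at j=3)
  i=3: ✗ (fails at j=4)
  i=4: ✗ (fails at j=6)
  i=5: ✗ (fails at j=6)
Positions where it holds: {} → 0.

0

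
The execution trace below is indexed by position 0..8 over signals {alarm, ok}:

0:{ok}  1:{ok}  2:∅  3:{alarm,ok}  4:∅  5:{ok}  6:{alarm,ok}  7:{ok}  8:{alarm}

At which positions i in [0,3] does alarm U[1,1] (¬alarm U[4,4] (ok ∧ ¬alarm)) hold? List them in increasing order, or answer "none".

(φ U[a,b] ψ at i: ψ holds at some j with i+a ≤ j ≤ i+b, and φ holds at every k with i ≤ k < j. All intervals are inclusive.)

Evaluate at each i in [0,3]:
  i=0: ✗ (no rhs in [1,1])
  i=1: ✗ (no rhs in [2,2])
  i=2: ✗ (no rhs in [3,3])
  i=3: ✗ (no rhs in [4,4])

none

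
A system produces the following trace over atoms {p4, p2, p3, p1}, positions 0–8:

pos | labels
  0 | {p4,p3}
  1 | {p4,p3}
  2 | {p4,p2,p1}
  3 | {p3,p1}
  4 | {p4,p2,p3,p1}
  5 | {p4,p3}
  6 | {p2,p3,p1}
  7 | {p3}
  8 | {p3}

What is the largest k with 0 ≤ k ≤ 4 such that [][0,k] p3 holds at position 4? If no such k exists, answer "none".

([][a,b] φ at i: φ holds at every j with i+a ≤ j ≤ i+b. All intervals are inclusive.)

4

p3 must hold from j=4 onward; find where it first fails.
  j=4: holds
  j=5: holds
  j=6: holds
  j=7: holds
  j=8: holds
Holds through j=8; largest k = 4.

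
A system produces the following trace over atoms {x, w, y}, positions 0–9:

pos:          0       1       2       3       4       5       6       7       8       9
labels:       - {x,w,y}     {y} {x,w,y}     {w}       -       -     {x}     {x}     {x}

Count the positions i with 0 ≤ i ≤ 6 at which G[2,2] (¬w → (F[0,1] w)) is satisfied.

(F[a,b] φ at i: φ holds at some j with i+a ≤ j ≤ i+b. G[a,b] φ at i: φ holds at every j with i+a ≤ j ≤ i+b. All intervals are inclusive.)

3

Evaluate at each i in [0,6]:
  i=0: ✓ (all of [2,2])
  i=1: ✓ (all of [3,3])
  i=2: ✓ (all of [4,4])
  i=3: ✗ (fails at j=5)
  i=4: ✗ (fails at j=6)
  i=5: ✗ (fails at j=7)
  i=6: ✗ (fails at j=8)
Positions where it holds: {0, 1, 2} → 3.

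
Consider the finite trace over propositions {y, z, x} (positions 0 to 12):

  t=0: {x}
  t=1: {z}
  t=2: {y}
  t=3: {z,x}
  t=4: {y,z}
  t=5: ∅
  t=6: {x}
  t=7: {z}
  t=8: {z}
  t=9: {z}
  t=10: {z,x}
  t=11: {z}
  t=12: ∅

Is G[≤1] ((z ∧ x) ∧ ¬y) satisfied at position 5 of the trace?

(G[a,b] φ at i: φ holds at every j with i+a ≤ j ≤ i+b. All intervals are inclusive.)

Check ((z ∧ x) ∧ ¬y) at every j in [5,6]:
  j=5: false
  j=6: false
Fails at j=5 → formula fails.

False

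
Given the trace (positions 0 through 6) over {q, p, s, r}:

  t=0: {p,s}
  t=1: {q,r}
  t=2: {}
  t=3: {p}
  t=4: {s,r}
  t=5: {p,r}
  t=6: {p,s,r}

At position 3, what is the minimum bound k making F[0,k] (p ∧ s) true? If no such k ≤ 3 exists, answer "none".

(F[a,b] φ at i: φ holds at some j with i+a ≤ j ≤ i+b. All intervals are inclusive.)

3

Scan j = 3,4,… for (p ∧ s):
  j=3: fails
  j=4: fails
  j=5: fails
  j=6: holds
First hit at j=6, so smallest k = 6-3 = 3.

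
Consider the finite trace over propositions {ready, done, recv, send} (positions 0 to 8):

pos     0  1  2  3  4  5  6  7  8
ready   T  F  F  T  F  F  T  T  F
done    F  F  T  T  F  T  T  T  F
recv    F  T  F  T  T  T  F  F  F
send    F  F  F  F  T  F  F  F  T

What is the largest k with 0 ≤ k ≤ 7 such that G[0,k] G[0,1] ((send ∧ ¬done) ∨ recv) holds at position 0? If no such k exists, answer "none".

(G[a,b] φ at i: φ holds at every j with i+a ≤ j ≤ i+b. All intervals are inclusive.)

none

G[0,1] ((send ∧ ¬done) ∨ recv) must hold from j=0 onward; find where it first fails.
  j=0: fails → no k works.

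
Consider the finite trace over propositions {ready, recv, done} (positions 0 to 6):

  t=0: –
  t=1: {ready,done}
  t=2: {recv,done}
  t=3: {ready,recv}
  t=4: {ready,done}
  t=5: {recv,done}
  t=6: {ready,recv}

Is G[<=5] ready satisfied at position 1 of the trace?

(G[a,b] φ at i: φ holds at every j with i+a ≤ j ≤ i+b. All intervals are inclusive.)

Check ready at every j in [1,6]:
  j=1: true
  j=2: false
  j=3: true
  j=4: true
  j=5: false
  j=6: true
Fails at j=2 → formula fails.

False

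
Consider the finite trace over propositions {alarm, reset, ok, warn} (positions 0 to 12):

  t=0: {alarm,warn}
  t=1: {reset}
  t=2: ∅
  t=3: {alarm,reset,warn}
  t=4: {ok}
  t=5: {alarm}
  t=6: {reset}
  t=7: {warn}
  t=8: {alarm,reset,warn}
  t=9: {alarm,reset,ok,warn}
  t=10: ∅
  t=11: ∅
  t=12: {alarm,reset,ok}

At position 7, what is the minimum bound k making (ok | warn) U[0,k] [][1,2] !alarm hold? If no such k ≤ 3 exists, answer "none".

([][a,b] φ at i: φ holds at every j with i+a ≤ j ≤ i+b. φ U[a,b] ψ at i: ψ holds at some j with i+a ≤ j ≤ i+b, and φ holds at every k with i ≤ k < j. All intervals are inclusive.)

Need earliest j ≥ 7 with [][1,2] !alarm, and (ok | warn) at every k in [7,j-1].
  j=7: rhs fails.
  j=8: rhs fails.
  j=9: rhs holds; lhs holds on [7,8]. k = 2.

2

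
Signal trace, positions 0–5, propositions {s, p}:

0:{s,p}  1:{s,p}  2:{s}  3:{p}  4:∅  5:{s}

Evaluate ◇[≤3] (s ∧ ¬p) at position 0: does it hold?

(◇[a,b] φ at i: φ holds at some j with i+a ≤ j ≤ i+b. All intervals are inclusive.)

Holds

Check (s ∧ ¬p) at each j in [0,3]:
  j=0: false
  j=1: false
  j=2: true
  j=3: false
Found at j=2 → formula holds.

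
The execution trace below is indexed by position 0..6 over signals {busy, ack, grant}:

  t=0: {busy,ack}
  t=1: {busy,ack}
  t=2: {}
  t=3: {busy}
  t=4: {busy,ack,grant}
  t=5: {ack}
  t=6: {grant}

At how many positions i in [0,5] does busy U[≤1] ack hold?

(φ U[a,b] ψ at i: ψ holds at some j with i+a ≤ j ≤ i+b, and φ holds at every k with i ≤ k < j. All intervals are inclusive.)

5

Evaluate at each i in [0,5]:
  i=0: ✓ (rhs at j=0)
  i=1: ✓ (rhs at j=1)
  i=2: ✗ (no rhs in [2,3])
  i=3: ✓ (rhs at j=4; lhs holds on [3,3])
  i=4: ✓ (rhs at j=4)
  i=5: ✓ (rhs at j=5)
Positions where it holds: {0, 1, 3, 4, 5} → 5.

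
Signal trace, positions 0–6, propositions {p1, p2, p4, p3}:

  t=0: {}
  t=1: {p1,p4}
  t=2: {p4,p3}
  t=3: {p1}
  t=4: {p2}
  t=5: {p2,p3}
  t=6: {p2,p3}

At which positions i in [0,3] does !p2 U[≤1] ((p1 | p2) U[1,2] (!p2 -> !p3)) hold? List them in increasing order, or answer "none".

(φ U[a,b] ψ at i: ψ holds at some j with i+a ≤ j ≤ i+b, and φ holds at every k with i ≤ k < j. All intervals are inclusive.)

Evaluate at each i in [0,3]:
  i=0: ✗ (no rhs in [0,1])
  i=1: ✗ (no rhs in [1,2])
  i=2: ✓ (rhs at j=3; lhs holds on [2,2])
  i=3: ✓ (rhs at j=3)

2, 3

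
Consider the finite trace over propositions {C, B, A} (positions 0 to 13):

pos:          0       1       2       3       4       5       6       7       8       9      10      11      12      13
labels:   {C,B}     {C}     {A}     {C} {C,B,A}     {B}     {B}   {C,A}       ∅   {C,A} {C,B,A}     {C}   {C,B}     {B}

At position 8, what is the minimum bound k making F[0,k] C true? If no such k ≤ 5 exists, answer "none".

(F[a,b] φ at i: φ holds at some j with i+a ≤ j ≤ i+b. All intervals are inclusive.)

Scan j = 8,9,… for C:
  j=8: fails
  j=9: holds
First hit at j=9, so smallest k = 9-8 = 1.

1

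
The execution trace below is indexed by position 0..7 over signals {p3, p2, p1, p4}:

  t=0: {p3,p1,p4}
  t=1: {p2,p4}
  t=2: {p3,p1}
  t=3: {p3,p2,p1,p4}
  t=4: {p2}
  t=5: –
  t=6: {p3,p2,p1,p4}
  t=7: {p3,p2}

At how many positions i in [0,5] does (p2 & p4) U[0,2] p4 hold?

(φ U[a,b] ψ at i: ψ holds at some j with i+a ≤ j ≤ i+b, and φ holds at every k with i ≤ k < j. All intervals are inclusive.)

Evaluate at each i in [0,5]:
  i=0: ✓ (rhs at j=0)
  i=1: ✓ (rhs at j=1)
  i=2: ✗ (lhs fails at k=2 before rhs at j=3)
  i=3: ✓ (rhs at j=3)
  i=4: ✗ (lhs fails at k=4 before rhs at j=6)
  i=5: ✗ (lhs fails at k=5 before rhs at j=6)
Positions where it holds: {0, 1, 3} → 3.

3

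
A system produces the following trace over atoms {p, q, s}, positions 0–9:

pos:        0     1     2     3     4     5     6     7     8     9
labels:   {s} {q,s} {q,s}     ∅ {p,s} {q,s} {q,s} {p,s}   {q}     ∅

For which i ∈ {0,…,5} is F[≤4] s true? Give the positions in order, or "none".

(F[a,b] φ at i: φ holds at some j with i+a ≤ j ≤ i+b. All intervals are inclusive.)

Evaluate at each i in [0,5]:
  i=0: ✓ (witness j=0)
  i=1: ✓ (witness j=1)
  i=2: ✓ (witness j=2)
  i=3: ✓ (witness j=4)
  i=4: ✓ (witness j=4)
  i=5: ✓ (witness j=5)

0, 1, 2, 3, 4, 5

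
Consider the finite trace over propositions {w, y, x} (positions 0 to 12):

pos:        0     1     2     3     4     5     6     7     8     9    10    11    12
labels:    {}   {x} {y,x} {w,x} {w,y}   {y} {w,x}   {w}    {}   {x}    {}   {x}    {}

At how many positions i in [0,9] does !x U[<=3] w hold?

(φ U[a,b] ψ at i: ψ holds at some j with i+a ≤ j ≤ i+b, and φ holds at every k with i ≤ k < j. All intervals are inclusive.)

Evaluate at each i in [0,9]:
  i=0: ✗ (lhs fails at k=1 before rhs at j=3)
  i=1: ✗ (lhs fails at k=1 before rhs at j=3)
  i=2: ✗ (lhs fails at k=2 before rhs at j=3)
  i=3: ✓ (rhs at j=3)
  i=4: ✓ (rhs at j=4)
  i=5: ✓ (rhs at j=6; lhs holds on [5,5])
  i=6: ✓ (rhs at j=6)
  i=7: ✓ (rhs at j=7)
  i=8: ✗ (no rhs in [8,11])
  i=9: ✗ (no rhs in [9,12])
Positions where it holds: {3, 4, 5, 6, 7} → 5.

5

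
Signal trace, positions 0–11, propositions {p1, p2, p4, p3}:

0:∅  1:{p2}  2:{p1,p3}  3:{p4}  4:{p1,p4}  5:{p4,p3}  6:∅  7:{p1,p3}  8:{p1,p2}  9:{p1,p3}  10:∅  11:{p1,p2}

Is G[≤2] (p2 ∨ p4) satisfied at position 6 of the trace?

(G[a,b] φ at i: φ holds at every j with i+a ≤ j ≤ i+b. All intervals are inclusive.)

Check (p2 ∨ p4) at every j in [6,8]:
  j=6: false
  j=7: false
  j=8: true
Fails at j=6 → formula fails.

No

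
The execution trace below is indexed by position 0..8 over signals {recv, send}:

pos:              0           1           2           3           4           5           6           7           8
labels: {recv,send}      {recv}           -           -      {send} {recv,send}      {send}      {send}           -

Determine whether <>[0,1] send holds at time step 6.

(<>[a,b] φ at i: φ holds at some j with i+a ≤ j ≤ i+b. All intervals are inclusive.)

Holds

Check send at each j in [6,7]:
  j=6: true
  j=7: true
Found at j=6 → formula holds.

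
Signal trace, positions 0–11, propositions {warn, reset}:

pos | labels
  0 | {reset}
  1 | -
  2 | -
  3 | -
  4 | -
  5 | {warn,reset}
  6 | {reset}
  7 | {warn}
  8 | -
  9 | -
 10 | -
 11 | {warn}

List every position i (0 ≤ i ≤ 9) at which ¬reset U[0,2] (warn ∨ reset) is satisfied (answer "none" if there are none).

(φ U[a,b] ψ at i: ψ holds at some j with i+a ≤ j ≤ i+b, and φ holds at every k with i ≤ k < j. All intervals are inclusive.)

0, 3, 4, 5, 6, 7, 9

Evaluate at each i in [0,9]:
  i=0: ✓ (rhs at j=0)
  i=1: ✗ (no rhs in [1,3])
  i=2: ✗ (no rhs in [2,4])
  i=3: ✓ (rhs at j=5; lhs holds on [3,4])
  i=4: ✓ (rhs at j=5; lhs holds on [4,4])
  i=5: ✓ (rhs at j=5)
  i=6: ✓ (rhs at j=6)
  i=7: ✓ (rhs at j=7)
  i=8: ✗ (no rhs in [8,10])
  i=9: ✓ (rhs at j=11; lhs holds on [9,10])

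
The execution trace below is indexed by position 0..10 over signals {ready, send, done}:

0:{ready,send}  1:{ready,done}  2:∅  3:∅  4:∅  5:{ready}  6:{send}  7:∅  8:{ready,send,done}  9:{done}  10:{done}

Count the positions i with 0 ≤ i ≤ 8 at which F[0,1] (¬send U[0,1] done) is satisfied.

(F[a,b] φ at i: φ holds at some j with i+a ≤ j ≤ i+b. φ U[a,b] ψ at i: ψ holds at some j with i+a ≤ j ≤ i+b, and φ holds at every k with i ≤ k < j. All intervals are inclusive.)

5

Evaluate at each i in [0,8]:
  i=0: ✓ (witness j=1)
  i=1: ✓ (witness j=1)
  i=2: ✗ (none in [2,3])
  i=3: ✗ (none in [3,4])
  i=4: ✗ (none in [4,5])
  i=5: ✗ (none in [5,6])
  i=6: ✓ (witness j=7)
  i=7: ✓ (witness j=7)
  i=8: ✓ (witness j=8)
Positions where it holds: {0, 1, 6, 7, 8} → 5.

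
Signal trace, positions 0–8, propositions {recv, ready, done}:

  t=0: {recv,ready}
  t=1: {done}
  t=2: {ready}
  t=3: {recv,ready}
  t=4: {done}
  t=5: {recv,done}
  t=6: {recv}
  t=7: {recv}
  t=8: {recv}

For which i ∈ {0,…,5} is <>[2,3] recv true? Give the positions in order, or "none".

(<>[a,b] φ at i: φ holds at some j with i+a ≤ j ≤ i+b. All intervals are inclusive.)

Evaluate at each i in [0,5]:
  i=0: ✓ (witness j=3)
  i=1: ✓ (witness j=3)
  i=2: ✓ (witness j=5)
  i=3: ✓ (witness j=5)
  i=4: ✓ (witness j=6)
  i=5: ✓ (witness j=7)

0, 1, 2, 3, 4, 5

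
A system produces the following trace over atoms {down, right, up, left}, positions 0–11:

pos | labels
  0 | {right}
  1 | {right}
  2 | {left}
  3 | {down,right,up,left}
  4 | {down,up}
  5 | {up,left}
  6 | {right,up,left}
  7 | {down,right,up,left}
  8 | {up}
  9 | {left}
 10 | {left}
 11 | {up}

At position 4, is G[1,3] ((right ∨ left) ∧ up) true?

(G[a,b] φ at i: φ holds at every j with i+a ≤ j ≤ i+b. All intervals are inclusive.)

Check ((right ∨ left) ∧ up) at every j in [5,7]:
  j=5: true
  j=6: true
  j=7: true
All positions satisfy it → formula holds.

True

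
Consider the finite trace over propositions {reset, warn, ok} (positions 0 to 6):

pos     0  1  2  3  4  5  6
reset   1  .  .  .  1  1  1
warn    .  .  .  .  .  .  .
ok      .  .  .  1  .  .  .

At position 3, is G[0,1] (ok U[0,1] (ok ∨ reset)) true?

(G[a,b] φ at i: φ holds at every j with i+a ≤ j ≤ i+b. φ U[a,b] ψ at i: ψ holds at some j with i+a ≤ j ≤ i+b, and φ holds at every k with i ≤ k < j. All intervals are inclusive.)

Check (ok U[0,1] (ok ∨ reset)) at every j in [3,4]:
  j=3: holds
  j=4: holds
All positions satisfy it → formula holds.

True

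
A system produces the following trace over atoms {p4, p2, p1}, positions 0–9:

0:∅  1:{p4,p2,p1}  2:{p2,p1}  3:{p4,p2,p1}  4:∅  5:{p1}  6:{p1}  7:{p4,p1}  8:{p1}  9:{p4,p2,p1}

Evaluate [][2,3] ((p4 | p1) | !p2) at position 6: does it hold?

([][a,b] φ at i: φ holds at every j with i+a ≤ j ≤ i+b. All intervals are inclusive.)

True

Check ((p4 | p1) | !p2) at every j in [8,9]:
  j=8: true
  j=9: true
All positions satisfy it → formula holds.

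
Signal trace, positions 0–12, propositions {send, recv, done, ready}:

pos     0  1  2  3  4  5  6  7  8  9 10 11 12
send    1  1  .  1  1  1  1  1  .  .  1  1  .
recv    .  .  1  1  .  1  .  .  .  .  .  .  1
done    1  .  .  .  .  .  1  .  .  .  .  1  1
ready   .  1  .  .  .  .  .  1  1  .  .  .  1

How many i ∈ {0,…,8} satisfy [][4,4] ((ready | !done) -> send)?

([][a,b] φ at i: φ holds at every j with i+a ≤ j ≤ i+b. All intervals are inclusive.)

Evaluate at each i in [0,8]:
  i=0: ✓ (all of [4,4])
  i=1: ✓ (all of [5,5])
  i=2: ✓ (all of [6,6])
  i=3: ✓ (all of [7,7])
  i=4: ✗ (fails at j=8)
  i=5: ✗ (fails at j=9)
  i=6: ✓ (all of [10,10])
  i=7: ✓ (all of [11,11])
  i=8: ✗ (fails at j=12)
Positions where it holds: {0, 1, 2, 3, 6, 7} → 6.

6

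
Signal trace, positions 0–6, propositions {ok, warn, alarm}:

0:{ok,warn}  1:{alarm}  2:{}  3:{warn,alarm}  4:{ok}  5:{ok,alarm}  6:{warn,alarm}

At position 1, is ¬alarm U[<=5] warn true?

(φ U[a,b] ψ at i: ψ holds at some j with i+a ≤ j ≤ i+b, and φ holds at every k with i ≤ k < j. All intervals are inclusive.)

Does not hold

Need some j in [1,6] with warn, and ¬alarm at every k in [1,j-1].
  j=1: warn false.
  j=2: warn false.
  j=3: warn holds, but ¬alarm fails at k=1 → not this j.
  j=4: warn false.
  j=5: warn false.
  j=6: warn holds, but ¬alarm fails at k=1 → not this j.
No j in the window works → until fails.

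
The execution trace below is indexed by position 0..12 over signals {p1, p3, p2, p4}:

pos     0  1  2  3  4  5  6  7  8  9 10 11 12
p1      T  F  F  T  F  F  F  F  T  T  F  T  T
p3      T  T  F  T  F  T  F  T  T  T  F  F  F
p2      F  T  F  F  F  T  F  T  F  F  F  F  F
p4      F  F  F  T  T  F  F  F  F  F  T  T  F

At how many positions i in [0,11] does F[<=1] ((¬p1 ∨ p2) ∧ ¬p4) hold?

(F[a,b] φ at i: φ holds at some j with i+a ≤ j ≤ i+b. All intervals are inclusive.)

7

Evaluate at each i in [0,11]:
  i=0: ✓ (witness j=1)
  i=1: ✓ (witness j=1)
  i=2: ✓ (witness j=2)
  i=3: ✗ (none in [3,4])
  i=4: ✓ (witness j=5)
  i=5: ✓ (witness j=5)
  i=6: ✓ (witness j=6)
  i=7: ✓ (witness j=7)
  i=8: ✗ (none in [8,9])
  i=9: ✗ (none in [9,10])
  i=10: ✗ (none in [10,11])
  i=11: ✗ (none in [11,12])
Positions where it holds: {0, 1, 2, 4, 5, 6, 7} → 7.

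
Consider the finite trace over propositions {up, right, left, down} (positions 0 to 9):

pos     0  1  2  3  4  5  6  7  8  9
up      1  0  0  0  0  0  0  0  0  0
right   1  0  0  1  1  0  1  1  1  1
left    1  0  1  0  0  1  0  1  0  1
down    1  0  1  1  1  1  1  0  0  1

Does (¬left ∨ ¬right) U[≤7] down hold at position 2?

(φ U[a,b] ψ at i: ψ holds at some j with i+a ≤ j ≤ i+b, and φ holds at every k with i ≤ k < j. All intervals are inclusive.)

True

Need some j in [2,9] with down, and (¬left ∨ ¬right) at every k in [2,j-1].
  j=2: down holds; no prefix to check → satisfied.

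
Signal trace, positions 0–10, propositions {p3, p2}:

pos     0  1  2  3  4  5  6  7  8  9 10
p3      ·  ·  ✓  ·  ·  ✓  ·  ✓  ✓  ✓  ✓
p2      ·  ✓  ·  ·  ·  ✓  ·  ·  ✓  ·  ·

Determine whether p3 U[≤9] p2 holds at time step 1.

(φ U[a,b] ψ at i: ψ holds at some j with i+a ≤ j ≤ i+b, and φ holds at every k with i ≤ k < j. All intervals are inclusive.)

Need some j in [1,10] with p2, and p3 at every k in [1,j-1].
  j=1: p2 holds; no prefix to check → satisfied.

Holds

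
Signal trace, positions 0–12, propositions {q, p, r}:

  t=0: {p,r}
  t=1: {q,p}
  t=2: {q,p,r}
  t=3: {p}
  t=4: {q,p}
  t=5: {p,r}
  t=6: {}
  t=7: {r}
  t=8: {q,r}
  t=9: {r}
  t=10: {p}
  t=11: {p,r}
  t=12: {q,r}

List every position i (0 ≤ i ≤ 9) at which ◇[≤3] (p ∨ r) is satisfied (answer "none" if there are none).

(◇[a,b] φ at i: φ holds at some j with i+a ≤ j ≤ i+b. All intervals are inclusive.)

0, 1, 2, 3, 4, 5, 6, 7, 8, 9

Evaluate at each i in [0,9]:
  i=0: ✓ (witness j=0)
  i=1: ✓ (witness j=1)
  i=2: ✓ (witness j=2)
  i=3: ✓ (witness j=3)
  i=4: ✓ (witness j=4)
  i=5: ✓ (witness j=5)
  i=6: ✓ (witness j=7)
  i=7: ✓ (witness j=7)
  i=8: ✓ (witness j=8)
  i=9: ✓ (witness j=9)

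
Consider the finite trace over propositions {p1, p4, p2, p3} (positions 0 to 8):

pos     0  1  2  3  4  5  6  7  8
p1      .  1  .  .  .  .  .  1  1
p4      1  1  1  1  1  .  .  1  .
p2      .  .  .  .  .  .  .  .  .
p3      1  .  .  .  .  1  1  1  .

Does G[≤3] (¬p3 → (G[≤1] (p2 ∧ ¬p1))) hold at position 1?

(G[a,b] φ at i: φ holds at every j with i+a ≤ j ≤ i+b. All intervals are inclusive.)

Does not hold

Check (¬p3 → (G[≤1] (p2 ∧ ¬p1))) at every j in [1,4]:
  j=1: antecedent true; consequent fails at 1 → ✗
  j=2: antecedent true; consequent fails at 2 → ✗
  j=3: antecedent true; consequent fails at 3 → ✗
  j=4: antecedent true; consequent fails at 4 → ✗
Fails at j=1 → formula fails.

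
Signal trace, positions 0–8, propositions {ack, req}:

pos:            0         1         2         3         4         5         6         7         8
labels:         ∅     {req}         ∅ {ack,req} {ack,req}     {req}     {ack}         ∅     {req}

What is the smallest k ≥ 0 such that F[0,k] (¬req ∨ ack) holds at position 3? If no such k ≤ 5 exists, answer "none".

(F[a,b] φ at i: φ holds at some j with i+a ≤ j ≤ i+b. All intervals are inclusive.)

0

Scan j = 3,4,… for (¬req ∨ ack):
  j=3: holds
First hit at j=3, so smallest k = 3-3 = 0.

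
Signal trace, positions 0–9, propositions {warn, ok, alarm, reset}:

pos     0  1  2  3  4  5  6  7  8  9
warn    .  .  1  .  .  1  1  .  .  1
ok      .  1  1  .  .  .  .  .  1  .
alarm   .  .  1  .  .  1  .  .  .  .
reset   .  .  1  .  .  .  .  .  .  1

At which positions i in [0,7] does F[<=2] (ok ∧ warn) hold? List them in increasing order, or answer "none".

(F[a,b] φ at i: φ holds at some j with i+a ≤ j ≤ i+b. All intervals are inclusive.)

0, 1, 2

Evaluate at each i in [0,7]:
  i=0: ✓ (witness j=2)
  i=1: ✓ (witness j=2)
  i=2: ✓ (witness j=2)
  i=3: ✗ (none in [3,5])
  i=4: ✗ (none in [4,6])
  i=5: ✗ (none in [5,7])
  i=6: ✗ (none in [6,8])
  i=7: ✗ (none in [7,9])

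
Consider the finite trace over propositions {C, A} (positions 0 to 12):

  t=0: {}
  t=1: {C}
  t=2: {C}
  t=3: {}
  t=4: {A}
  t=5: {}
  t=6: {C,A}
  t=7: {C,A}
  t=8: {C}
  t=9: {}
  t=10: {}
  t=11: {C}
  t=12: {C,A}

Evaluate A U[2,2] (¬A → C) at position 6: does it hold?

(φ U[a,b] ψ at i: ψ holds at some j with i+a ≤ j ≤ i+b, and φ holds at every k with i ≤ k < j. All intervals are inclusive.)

Holds

Need some j in [8,8] with (¬A → C), and A at every k in [6,j-1].
  j=8: (¬A → C) holds; A holds at every k in [6,7] → satisfied.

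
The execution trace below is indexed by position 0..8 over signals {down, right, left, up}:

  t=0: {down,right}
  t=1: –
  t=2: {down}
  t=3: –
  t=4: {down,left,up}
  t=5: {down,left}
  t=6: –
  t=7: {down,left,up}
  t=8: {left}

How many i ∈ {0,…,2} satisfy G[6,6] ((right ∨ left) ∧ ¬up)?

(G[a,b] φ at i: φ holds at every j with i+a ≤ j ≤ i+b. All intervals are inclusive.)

Evaluate at each i in [0,2]:
  i=0: ✗ (fails at j=6)
  i=1: ✗ (fails at j=7)
  i=2: ✓ (all of [8,8])
Positions where it holds: {2} → 1.

1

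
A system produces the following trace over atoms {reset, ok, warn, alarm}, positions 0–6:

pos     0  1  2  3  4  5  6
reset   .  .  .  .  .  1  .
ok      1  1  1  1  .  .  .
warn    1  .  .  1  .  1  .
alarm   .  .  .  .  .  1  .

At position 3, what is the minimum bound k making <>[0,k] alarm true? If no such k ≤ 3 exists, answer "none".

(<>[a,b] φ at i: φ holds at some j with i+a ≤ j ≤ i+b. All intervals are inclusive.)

Scan j = 3,4,… for alarm:
  j=3: fails
  j=4: fails
  j=5: holds
First hit at j=5, so smallest k = 5-3 = 2.

2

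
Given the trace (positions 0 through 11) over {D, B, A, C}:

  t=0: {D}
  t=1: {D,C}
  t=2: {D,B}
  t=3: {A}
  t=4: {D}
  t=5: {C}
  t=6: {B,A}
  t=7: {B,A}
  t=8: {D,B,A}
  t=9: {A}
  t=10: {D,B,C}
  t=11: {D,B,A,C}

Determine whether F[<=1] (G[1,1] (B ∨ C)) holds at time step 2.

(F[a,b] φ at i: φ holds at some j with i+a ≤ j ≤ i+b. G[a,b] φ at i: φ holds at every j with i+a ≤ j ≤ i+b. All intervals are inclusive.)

False

Check G[1,1] (B ∨ C) at each j in [2,3]:
  j=2: fails at 3
  j=3: fails at 4
No position in the window satisfies it → formula fails.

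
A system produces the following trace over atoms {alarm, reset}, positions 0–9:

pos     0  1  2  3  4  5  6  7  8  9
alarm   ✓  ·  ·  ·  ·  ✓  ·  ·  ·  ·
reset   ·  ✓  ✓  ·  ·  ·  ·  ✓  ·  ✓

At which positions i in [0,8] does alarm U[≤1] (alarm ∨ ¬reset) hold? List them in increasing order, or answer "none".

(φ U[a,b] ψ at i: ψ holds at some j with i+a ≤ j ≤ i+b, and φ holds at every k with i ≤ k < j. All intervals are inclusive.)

Evaluate at each i in [0,8]:
  i=0: ✓ (rhs at j=0)
  i=1: ✗ (no rhs in [1,2])
  i=2: ✗ (lhs fails at k=2 before rhs at j=3)
  i=3: ✓ (rhs at j=3)
  i=4: ✓ (rhs at j=4)
  i=5: ✓ (rhs at j=5)
  i=6: ✓ (rhs at j=6)
  i=7: ✗ (lhs fails at k=7 before rhs at j=8)
  i=8: ✓ (rhs at j=8)

0, 3, 4, 5, 6, 8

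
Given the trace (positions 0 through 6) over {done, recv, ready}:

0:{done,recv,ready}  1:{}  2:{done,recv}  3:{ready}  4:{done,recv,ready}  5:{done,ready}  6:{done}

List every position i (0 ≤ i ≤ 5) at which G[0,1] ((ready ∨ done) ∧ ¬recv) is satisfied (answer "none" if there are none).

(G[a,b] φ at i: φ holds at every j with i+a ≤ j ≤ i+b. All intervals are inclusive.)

Evaluate at each i in [0,5]:
  i=0: ✗ (fails at j=0)
  i=1: ✗ (fails at j=1)
  i=2: ✗ (fails at j=2)
  i=3: ✗ (fails at j=4)
  i=4: ✗ (fails at j=4)
  i=5: ✓ (all of [5,6])

5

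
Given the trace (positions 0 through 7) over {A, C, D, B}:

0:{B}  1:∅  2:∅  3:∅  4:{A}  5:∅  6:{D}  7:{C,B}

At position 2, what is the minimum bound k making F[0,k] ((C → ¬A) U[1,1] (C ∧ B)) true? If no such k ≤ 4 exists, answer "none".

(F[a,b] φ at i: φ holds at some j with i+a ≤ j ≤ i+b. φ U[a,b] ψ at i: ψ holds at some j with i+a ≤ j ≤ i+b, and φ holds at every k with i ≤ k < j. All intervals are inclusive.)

4

Scan j = 2,3,… for ((C → ¬A) U[1,1] (C ∧ B)):
  j=2: fails
  j=3: fails
  j=4: fails
  j=5: fails
  j=6: holds
First hit at j=6, so smallest k = 6-2 = 4.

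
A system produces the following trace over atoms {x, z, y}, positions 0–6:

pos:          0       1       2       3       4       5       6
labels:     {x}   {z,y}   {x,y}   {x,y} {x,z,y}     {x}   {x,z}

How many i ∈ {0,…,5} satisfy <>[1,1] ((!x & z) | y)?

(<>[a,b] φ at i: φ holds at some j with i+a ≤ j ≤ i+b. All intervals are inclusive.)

4

Evaluate at each i in [0,5]:
  i=0: ✓ (witness j=1)
  i=1: ✓ (witness j=2)
  i=2: ✓ (witness j=3)
  i=3: ✓ (witness j=4)
  i=4: ✗ (none in [5,5])
  i=5: ✗ (none in [6,6])
Positions where it holds: {0, 1, 2, 3} → 4.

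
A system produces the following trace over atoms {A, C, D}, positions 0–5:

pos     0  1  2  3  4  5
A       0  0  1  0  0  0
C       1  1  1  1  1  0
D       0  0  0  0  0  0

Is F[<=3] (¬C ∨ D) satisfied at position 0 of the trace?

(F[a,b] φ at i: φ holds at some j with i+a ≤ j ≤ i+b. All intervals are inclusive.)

Check (¬C ∨ D) at each j in [0,3]:
  j=0: false
  j=1: false
  j=2: false
  j=3: false
No position in the window satisfies it → formula fails.

No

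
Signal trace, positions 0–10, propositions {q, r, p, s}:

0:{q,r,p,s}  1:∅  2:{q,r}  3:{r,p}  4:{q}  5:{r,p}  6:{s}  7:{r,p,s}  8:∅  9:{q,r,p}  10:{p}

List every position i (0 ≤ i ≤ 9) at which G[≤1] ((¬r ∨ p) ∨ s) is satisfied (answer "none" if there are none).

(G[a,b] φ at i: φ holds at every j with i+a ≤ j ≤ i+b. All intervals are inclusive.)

Evaluate at each i in [0,9]:
  i=0: ✓ (all of [0,1])
  i=1: ✗ (fails at j=2)
  i=2: ✗ (fails at j=2)
  i=3: ✓ (all of [3,4])
  i=4: ✓ (all of [4,5])
  i=5: ✓ (all of [5,6])
  i=6: ✓ (all of [6,7])
  i=7: ✓ (all of [7,8])
  i=8: ✓ (all of [8,9])
  i=9: ✓ (all of [9,10])

0, 3, 4, 5, 6, 7, 8, 9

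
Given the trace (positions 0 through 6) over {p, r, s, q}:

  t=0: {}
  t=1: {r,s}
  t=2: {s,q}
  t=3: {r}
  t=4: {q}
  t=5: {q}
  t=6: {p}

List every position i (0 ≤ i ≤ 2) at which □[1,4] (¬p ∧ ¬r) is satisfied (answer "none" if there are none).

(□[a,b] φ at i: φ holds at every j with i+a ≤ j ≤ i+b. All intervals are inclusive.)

Evaluate at each i in [0,2]:
  i=0: ✗ (fails at j=1)
  i=1: ✗ (fails at j=3)
  i=2: ✗ (fails at j=3)

none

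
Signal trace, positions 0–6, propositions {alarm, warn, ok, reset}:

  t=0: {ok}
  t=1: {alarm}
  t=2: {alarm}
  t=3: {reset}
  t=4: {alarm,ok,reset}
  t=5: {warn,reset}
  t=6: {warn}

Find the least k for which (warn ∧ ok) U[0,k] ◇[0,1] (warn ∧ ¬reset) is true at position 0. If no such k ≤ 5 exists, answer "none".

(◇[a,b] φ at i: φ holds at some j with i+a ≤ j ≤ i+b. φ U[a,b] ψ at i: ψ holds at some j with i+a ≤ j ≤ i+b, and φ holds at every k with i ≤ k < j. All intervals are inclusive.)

none

Need earliest j ≥ 0 with ◇[0,1] (warn ∧ ¬reset), and (warn ∧ ok) at every k in [0,j-1].
  j=0: rhs fails.
  j=1: rhs fails.
  j=2: rhs fails.
  j=3: rhs fails.
  j=4: rhs fails.
  j=5: rhs holds but lhs fails at k=0.
No witness within the range → none.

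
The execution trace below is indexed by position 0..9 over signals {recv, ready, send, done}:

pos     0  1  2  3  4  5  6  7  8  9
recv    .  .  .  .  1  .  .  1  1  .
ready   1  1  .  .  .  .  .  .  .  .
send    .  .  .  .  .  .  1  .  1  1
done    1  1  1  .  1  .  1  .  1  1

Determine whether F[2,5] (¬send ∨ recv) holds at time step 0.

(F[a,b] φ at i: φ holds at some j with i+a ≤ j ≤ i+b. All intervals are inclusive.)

True

Check (¬send ∨ recv) at each j in [2,5]:
  j=2: true
  j=3: true
  j=4: true
  j=5: true
Found at j=2 → formula holds.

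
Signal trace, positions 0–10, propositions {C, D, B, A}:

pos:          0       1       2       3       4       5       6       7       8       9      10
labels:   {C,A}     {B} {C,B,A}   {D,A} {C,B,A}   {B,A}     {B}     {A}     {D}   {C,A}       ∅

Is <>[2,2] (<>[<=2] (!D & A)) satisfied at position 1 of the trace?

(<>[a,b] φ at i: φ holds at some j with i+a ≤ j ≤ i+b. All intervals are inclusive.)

Check <>[<=2] (!D & A) at each j in [3,3]:
  j=3: holds (witness at 4)
Found at j=3 → formula holds.

True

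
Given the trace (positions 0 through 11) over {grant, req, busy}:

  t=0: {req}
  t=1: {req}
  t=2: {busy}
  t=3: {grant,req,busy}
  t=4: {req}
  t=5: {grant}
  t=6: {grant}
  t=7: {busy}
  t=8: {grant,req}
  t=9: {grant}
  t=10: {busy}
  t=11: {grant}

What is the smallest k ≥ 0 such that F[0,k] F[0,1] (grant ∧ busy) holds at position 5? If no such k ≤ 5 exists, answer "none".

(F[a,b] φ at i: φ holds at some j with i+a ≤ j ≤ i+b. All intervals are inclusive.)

Scan j = 5,6,… for F[0,1] (grant ∧ busy):
  j=5: fails
  j=6: fails
  j=7: fails
  j=8: fails
  j=9: fails
  j=10: fails
No j in [5,10] satisfies it → none.

none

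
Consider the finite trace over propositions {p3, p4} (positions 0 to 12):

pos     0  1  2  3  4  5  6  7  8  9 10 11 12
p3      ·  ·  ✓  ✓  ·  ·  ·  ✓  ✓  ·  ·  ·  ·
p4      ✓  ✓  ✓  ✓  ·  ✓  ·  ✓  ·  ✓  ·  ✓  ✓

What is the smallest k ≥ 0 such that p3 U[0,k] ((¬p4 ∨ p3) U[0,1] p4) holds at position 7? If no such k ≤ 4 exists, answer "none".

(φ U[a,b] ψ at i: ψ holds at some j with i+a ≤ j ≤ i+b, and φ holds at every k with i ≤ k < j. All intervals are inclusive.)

0

Need earliest j ≥ 7 with ((¬p4 ∨ p3) U[0,1] p4), and p3 at every k in [7,j-1].
  j=7: rhs holds (empty prefix). k = 0.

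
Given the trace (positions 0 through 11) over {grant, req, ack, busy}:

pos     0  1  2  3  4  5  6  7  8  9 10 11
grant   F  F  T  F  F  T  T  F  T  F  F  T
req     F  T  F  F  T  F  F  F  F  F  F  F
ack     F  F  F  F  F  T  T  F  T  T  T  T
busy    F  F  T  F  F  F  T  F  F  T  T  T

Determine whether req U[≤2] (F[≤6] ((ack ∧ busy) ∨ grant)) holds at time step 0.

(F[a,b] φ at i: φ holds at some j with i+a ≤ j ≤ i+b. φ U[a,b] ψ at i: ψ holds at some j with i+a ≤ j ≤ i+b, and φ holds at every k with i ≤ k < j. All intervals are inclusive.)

Yes

Need some j in [0,2] with F[≤6] ((ack ∧ busy) ∨ grant), and req at every k in [0,j-1].
  j=0: F[≤6] ((ack ∧ busy) ∨ grant) holds; no prefix to check → satisfied.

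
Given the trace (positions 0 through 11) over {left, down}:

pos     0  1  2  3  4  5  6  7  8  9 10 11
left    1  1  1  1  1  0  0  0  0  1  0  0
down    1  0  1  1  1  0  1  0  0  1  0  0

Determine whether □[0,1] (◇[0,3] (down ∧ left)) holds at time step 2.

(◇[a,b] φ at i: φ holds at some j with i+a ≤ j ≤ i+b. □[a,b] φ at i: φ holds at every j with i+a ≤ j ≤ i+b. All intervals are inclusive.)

Check ◇[0,3] (down ∧ left) at every j in [2,3]:
  j=2: holds (witness at 2)
  j=3: holds (witness at 3)
All positions satisfy it → formula holds.

Holds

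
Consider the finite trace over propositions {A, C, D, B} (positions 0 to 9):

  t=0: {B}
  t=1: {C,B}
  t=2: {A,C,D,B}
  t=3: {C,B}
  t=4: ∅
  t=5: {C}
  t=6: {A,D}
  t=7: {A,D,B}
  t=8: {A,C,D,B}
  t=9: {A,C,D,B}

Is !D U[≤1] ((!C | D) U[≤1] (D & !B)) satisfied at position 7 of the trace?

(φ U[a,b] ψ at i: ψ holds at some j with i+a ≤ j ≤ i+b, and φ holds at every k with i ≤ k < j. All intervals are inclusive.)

Does not hold

Need some j in [7,8] with ((!C | D) U[≤1] (D & !B)), and !D at every k in [7,j-1].
  j=7: ((!C | D) U[≤1] (D & !B)) — fails.
  j=8: ((!C | D) U[≤1] (D & !B)) — fails.
No j in the window works → until fails.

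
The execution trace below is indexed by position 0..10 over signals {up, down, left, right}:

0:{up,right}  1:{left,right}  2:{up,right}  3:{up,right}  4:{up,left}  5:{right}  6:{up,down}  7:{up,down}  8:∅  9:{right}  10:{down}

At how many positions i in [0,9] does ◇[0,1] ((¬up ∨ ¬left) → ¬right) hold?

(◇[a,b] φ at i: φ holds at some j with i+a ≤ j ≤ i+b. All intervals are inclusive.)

7

Evaluate at each i in [0,9]:
  i=0: ✗ (none in [0,1])
  i=1: ✗ (none in [1,2])
  i=2: ✗ (none in [2,3])
  i=3: ✓ (witness j=4)
  i=4: ✓ (witness j=4)
  i=5: ✓ (witness j=6)
  i=6: ✓ (witness j=6)
  i=7: ✓ (witness j=7)
  i=8: ✓ (witness j=8)
  i=9: ✓ (witness j=10)
Positions where it holds: {3, 4, 5, 6, 7, 8, 9} → 7.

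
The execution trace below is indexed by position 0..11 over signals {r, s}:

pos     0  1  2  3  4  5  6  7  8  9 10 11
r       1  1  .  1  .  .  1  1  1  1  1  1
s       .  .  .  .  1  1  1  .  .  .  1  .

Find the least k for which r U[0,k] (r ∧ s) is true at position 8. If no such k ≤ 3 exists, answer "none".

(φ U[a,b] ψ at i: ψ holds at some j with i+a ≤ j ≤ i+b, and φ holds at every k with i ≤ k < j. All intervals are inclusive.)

2

Need earliest j ≥ 8 with (r ∧ s), and r at every k in [8,j-1].
  j=8: rhs fails.
  j=9: rhs fails.
  j=10: rhs holds; lhs holds on [8,9]. k = 2.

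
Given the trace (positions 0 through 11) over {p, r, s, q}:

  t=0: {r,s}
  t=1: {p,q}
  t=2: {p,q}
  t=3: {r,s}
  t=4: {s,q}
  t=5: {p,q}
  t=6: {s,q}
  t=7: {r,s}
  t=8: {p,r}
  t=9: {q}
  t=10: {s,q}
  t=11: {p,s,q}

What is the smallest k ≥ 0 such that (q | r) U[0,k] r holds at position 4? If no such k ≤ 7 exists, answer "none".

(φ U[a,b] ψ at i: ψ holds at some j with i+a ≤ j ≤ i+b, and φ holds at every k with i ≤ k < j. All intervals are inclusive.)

Need earliest j ≥ 4 with r, and (q | r) at every k in [4,j-1].
  j=4: rhs fails.
  j=5: rhs fails.
  j=6: rhs fails.
  j=7: rhs holds; lhs holds on [4,6]. k = 3.

3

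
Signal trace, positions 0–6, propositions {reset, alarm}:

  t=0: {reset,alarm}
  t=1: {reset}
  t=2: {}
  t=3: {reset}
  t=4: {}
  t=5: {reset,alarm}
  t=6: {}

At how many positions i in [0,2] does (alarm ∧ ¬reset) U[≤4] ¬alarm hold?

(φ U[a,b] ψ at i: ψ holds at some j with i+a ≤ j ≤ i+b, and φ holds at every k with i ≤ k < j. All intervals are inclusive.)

Evaluate at each i in [0,2]:
  i=0: ✗ (lhs fails at k=0 before rhs at j=1)
  i=1: ✓ (rhs at j=1)
  i=2: ✓ (rhs at j=2)
Positions where it holds: {1, 2} → 2.

2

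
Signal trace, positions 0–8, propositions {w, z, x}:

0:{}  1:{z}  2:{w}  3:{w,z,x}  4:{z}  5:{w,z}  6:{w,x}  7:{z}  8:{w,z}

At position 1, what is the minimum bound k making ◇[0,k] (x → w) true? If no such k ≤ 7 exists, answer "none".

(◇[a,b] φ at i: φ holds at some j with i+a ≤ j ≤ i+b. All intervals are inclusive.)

0

Scan j = 1,2,… for (x → w):
  j=1: holds
First hit at j=1, so smallest k = 1-1 = 0.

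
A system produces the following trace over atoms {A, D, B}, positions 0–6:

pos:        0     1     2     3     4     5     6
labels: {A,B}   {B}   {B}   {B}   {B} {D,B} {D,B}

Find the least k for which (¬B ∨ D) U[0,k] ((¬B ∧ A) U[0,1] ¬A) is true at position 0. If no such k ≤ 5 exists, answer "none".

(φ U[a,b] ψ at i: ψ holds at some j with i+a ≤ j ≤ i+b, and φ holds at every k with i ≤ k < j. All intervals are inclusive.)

Need earliest j ≥ 0 with ((¬B ∧ A) U[0,1] ¬A), and (¬B ∨ D) at every k in [0,j-1].
  j=0: rhs fails.
  j=1: rhs holds but lhs fails at k=0.
  j=2: rhs holds but lhs fails at k=0.
  j=3: rhs holds but lhs fails at k=0.
  j=4: rhs holds but lhs fails at k=0.
  j=5: rhs holds but lhs fails at k=0.
No witness within the range → none.

none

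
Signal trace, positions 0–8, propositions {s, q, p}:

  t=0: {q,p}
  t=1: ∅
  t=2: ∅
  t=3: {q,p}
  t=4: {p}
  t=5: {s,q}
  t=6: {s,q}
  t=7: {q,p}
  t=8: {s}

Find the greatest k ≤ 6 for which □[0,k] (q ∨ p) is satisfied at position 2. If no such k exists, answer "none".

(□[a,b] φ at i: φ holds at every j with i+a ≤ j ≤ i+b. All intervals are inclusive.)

none

(q ∨ p) must hold from j=2 onward; find where it first fails.
  j=2: fails → no k works.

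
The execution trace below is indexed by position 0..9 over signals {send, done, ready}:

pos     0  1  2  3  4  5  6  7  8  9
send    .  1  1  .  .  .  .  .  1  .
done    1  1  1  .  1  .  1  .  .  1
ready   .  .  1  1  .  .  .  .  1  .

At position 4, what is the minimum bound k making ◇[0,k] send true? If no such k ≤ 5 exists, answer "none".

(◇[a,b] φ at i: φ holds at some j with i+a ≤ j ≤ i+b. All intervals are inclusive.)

Scan j = 4,5,… for send:
  j=4: fails
  j=5: fails
  j=6: fails
  j=7: fails
  j=8: holds
First hit at j=8, so smallest k = 8-4 = 4.

4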